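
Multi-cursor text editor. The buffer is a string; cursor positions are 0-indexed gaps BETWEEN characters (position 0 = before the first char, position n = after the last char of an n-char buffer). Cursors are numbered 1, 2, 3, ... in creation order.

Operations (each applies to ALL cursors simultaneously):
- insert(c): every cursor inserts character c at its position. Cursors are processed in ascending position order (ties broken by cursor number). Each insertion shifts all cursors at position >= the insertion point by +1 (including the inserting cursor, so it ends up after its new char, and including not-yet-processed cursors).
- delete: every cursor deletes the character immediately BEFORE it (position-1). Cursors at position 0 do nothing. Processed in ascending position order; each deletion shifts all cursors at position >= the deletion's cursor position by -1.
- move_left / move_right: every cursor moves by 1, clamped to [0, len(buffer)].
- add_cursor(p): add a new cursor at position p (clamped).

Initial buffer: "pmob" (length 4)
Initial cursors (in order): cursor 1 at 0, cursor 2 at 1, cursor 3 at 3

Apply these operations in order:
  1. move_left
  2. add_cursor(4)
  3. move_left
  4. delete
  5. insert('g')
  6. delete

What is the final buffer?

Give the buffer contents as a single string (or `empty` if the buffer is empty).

Answer: mb

Derivation:
After op 1 (move_left): buffer="pmob" (len 4), cursors c1@0 c2@0 c3@2, authorship ....
After op 2 (add_cursor(4)): buffer="pmob" (len 4), cursors c1@0 c2@0 c3@2 c4@4, authorship ....
After op 3 (move_left): buffer="pmob" (len 4), cursors c1@0 c2@0 c3@1 c4@3, authorship ....
After op 4 (delete): buffer="mb" (len 2), cursors c1@0 c2@0 c3@0 c4@1, authorship ..
After op 5 (insert('g')): buffer="gggmgb" (len 6), cursors c1@3 c2@3 c3@3 c4@5, authorship 123.4.
After op 6 (delete): buffer="mb" (len 2), cursors c1@0 c2@0 c3@0 c4@1, authorship ..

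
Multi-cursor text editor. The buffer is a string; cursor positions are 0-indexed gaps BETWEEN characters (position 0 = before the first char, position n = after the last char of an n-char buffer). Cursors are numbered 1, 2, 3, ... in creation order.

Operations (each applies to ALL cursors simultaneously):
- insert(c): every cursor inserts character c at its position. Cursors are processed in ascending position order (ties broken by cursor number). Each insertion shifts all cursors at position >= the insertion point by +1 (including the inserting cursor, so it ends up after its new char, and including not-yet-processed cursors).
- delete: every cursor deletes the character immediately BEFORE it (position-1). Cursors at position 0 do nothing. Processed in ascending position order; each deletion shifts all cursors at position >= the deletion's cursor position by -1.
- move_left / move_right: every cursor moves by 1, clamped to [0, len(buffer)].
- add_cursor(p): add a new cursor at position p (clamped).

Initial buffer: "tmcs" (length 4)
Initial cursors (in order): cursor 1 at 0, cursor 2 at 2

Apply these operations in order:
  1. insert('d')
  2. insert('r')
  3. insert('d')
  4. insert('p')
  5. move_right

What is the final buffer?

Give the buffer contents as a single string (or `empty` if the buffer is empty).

After op 1 (insert('d')): buffer="dtmdcs" (len 6), cursors c1@1 c2@4, authorship 1..2..
After op 2 (insert('r')): buffer="drtmdrcs" (len 8), cursors c1@2 c2@6, authorship 11..22..
After op 3 (insert('d')): buffer="drdtmdrdcs" (len 10), cursors c1@3 c2@8, authorship 111..222..
After op 4 (insert('p')): buffer="drdptmdrdpcs" (len 12), cursors c1@4 c2@10, authorship 1111..2222..
After op 5 (move_right): buffer="drdptmdrdpcs" (len 12), cursors c1@5 c2@11, authorship 1111..2222..

Answer: drdptmdrdpcs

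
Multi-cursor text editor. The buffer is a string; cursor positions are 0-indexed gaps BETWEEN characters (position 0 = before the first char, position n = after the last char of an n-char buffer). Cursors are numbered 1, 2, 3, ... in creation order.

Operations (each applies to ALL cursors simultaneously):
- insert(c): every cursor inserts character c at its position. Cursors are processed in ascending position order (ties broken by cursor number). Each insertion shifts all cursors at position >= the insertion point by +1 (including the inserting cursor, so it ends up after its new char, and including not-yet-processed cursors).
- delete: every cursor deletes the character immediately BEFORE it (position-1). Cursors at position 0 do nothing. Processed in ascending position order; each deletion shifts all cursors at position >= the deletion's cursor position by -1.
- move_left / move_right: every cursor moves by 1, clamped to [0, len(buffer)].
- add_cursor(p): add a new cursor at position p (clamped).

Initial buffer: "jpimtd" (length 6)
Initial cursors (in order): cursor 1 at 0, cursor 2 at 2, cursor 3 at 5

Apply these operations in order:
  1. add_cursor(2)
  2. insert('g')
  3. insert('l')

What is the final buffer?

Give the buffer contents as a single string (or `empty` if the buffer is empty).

Answer: gljpggllimtgld

Derivation:
After op 1 (add_cursor(2)): buffer="jpimtd" (len 6), cursors c1@0 c2@2 c4@2 c3@5, authorship ......
After op 2 (insert('g')): buffer="gjpggimtgd" (len 10), cursors c1@1 c2@5 c4@5 c3@9, authorship 1..24...3.
After op 3 (insert('l')): buffer="gljpggllimtgld" (len 14), cursors c1@2 c2@8 c4@8 c3@13, authorship 11..2424...33.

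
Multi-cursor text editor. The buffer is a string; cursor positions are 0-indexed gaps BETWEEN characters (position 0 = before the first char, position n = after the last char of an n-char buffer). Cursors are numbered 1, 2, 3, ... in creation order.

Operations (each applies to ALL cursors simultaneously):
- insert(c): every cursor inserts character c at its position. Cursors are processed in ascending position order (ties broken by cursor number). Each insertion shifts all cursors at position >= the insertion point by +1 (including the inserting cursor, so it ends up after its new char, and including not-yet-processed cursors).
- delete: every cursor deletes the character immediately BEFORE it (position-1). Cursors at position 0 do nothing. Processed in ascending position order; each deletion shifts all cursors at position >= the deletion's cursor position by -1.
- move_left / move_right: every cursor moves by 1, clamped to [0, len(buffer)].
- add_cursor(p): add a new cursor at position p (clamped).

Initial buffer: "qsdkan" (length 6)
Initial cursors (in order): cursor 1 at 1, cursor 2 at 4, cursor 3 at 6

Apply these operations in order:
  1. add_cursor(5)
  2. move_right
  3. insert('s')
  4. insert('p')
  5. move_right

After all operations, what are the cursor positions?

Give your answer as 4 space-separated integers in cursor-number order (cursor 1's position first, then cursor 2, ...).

After op 1 (add_cursor(5)): buffer="qsdkan" (len 6), cursors c1@1 c2@4 c4@5 c3@6, authorship ......
After op 2 (move_right): buffer="qsdkan" (len 6), cursors c1@2 c2@5 c3@6 c4@6, authorship ......
After op 3 (insert('s')): buffer="qssdkasnss" (len 10), cursors c1@3 c2@7 c3@10 c4@10, authorship ..1...2.34
After op 4 (insert('p')): buffer="qsspdkaspnsspp" (len 14), cursors c1@4 c2@9 c3@14 c4@14, authorship ..11...22.3434
After op 5 (move_right): buffer="qsspdkaspnsspp" (len 14), cursors c1@5 c2@10 c3@14 c4@14, authorship ..11...22.3434

Answer: 5 10 14 14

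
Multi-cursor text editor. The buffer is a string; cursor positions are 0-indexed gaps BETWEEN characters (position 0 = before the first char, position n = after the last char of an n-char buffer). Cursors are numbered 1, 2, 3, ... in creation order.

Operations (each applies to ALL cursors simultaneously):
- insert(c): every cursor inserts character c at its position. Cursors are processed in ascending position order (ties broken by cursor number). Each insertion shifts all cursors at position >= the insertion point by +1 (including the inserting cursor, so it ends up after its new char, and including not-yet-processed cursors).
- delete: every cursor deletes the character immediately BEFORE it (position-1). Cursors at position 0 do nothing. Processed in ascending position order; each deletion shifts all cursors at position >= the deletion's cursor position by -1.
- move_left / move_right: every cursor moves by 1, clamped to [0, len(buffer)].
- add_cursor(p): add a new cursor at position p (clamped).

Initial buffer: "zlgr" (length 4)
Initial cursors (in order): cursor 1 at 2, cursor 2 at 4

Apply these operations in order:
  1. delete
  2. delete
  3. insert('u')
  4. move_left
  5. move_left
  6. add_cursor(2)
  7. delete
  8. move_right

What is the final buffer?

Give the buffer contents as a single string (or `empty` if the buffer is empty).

After op 1 (delete): buffer="zg" (len 2), cursors c1@1 c2@2, authorship ..
After op 2 (delete): buffer="" (len 0), cursors c1@0 c2@0, authorship 
After op 3 (insert('u')): buffer="uu" (len 2), cursors c1@2 c2@2, authorship 12
After op 4 (move_left): buffer="uu" (len 2), cursors c1@1 c2@1, authorship 12
After op 5 (move_left): buffer="uu" (len 2), cursors c1@0 c2@0, authorship 12
After op 6 (add_cursor(2)): buffer="uu" (len 2), cursors c1@0 c2@0 c3@2, authorship 12
After op 7 (delete): buffer="u" (len 1), cursors c1@0 c2@0 c3@1, authorship 1
After op 8 (move_right): buffer="u" (len 1), cursors c1@1 c2@1 c3@1, authorship 1

Answer: u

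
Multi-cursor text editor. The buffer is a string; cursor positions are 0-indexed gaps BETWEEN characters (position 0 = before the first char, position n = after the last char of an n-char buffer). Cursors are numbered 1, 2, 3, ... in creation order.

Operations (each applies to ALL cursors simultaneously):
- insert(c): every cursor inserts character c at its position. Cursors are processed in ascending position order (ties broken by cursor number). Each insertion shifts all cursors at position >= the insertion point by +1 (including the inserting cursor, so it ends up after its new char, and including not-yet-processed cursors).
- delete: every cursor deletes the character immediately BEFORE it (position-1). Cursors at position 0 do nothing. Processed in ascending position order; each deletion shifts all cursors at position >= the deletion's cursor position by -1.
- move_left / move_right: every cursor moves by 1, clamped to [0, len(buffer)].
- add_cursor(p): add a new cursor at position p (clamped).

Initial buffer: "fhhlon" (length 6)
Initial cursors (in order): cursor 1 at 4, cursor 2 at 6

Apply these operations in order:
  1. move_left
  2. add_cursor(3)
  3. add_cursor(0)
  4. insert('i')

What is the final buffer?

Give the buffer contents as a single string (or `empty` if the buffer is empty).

Answer: ifhhiiloin

Derivation:
After op 1 (move_left): buffer="fhhlon" (len 6), cursors c1@3 c2@5, authorship ......
After op 2 (add_cursor(3)): buffer="fhhlon" (len 6), cursors c1@3 c3@3 c2@5, authorship ......
After op 3 (add_cursor(0)): buffer="fhhlon" (len 6), cursors c4@0 c1@3 c3@3 c2@5, authorship ......
After op 4 (insert('i')): buffer="ifhhiiloin" (len 10), cursors c4@1 c1@6 c3@6 c2@9, authorship 4...13..2.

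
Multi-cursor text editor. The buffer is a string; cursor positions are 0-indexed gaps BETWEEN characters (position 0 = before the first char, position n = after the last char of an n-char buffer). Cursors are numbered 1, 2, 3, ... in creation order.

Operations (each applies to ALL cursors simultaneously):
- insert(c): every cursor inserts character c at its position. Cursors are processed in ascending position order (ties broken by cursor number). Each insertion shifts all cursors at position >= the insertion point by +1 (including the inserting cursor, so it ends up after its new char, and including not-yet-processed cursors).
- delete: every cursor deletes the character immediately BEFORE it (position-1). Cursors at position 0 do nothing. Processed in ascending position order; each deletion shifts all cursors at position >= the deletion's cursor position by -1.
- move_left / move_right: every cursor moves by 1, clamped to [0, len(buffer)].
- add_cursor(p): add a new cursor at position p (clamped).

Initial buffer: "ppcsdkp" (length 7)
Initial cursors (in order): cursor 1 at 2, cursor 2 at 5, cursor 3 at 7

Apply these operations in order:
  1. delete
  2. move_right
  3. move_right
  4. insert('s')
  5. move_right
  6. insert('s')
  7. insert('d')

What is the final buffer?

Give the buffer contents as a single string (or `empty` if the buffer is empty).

After op 1 (delete): buffer="pcsk" (len 4), cursors c1@1 c2@3 c3@4, authorship ....
After op 2 (move_right): buffer="pcsk" (len 4), cursors c1@2 c2@4 c3@4, authorship ....
After op 3 (move_right): buffer="pcsk" (len 4), cursors c1@3 c2@4 c3@4, authorship ....
After op 4 (insert('s')): buffer="pcsskss" (len 7), cursors c1@4 c2@7 c3@7, authorship ...1.23
After op 5 (move_right): buffer="pcsskss" (len 7), cursors c1@5 c2@7 c3@7, authorship ...1.23
After op 6 (insert('s')): buffer="pcssksssss" (len 10), cursors c1@6 c2@10 c3@10, authorship ...1.12323
After op 7 (insert('d')): buffer="pcssksdssssdd" (len 13), cursors c1@7 c2@13 c3@13, authorship ...1.11232323

Answer: pcssksdssssdd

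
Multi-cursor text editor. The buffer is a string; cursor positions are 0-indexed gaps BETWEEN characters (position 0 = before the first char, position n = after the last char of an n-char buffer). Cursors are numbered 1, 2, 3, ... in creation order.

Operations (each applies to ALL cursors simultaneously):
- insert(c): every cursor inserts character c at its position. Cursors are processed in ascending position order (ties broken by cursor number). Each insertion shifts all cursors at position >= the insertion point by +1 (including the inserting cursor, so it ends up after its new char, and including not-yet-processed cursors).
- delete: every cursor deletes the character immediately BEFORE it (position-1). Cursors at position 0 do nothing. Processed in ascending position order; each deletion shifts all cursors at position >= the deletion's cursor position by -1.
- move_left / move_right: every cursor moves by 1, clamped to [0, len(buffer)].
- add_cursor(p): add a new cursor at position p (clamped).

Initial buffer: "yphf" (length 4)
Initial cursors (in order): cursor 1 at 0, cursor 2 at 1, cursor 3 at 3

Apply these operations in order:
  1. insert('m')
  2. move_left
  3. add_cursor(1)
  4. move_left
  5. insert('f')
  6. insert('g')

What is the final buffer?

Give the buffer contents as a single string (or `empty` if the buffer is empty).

Answer: ffggmfgympfghmf

Derivation:
After op 1 (insert('m')): buffer="mymphmf" (len 7), cursors c1@1 c2@3 c3@6, authorship 1.2..3.
After op 2 (move_left): buffer="mymphmf" (len 7), cursors c1@0 c2@2 c3@5, authorship 1.2..3.
After op 3 (add_cursor(1)): buffer="mymphmf" (len 7), cursors c1@0 c4@1 c2@2 c3@5, authorship 1.2..3.
After op 4 (move_left): buffer="mymphmf" (len 7), cursors c1@0 c4@0 c2@1 c3@4, authorship 1.2..3.
After op 5 (insert('f')): buffer="ffmfympfhmf" (len 11), cursors c1@2 c4@2 c2@4 c3@8, authorship 1412.2.3.3.
After op 6 (insert('g')): buffer="ffggmfgympfghmf" (len 15), cursors c1@4 c4@4 c2@7 c3@12, authorship 1414122.2.33.3.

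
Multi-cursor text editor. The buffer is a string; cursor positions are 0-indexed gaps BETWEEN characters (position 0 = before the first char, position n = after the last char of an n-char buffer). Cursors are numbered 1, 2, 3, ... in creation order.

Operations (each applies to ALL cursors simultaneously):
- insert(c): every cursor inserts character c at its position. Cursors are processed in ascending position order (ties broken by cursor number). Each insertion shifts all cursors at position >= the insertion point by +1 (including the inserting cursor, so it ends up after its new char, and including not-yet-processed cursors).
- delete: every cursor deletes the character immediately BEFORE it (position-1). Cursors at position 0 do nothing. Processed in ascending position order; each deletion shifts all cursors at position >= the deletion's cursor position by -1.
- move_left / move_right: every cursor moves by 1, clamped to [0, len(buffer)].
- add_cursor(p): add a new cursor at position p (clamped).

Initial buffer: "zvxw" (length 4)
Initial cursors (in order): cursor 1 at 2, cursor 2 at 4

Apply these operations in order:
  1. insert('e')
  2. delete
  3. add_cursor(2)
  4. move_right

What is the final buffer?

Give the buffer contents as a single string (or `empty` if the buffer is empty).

After op 1 (insert('e')): buffer="zvexwe" (len 6), cursors c1@3 c2@6, authorship ..1..2
After op 2 (delete): buffer="zvxw" (len 4), cursors c1@2 c2@4, authorship ....
After op 3 (add_cursor(2)): buffer="zvxw" (len 4), cursors c1@2 c3@2 c2@4, authorship ....
After op 4 (move_right): buffer="zvxw" (len 4), cursors c1@3 c3@3 c2@4, authorship ....

Answer: zvxw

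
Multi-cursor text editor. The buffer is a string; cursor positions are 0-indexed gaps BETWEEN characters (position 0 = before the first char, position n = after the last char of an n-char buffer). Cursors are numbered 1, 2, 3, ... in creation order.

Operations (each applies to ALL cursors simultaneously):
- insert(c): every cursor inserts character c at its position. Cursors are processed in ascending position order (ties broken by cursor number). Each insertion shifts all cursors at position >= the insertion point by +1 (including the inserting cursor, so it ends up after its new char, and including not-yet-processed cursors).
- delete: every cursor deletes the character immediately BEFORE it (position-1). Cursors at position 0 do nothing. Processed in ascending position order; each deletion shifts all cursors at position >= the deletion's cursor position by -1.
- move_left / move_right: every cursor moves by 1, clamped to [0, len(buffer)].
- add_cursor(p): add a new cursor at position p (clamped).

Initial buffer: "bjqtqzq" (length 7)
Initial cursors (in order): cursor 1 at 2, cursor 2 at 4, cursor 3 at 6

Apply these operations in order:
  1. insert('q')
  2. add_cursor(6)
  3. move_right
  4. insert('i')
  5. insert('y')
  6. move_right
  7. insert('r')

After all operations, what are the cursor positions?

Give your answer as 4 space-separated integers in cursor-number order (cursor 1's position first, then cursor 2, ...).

Answer: 8 17 22 17

Derivation:
After op 1 (insert('q')): buffer="bjqqtqqzqq" (len 10), cursors c1@3 c2@6 c3@9, authorship ..1..2..3.
After op 2 (add_cursor(6)): buffer="bjqqtqqzqq" (len 10), cursors c1@3 c2@6 c4@6 c3@9, authorship ..1..2..3.
After op 3 (move_right): buffer="bjqqtqqzqq" (len 10), cursors c1@4 c2@7 c4@7 c3@10, authorship ..1..2..3.
After op 4 (insert('i')): buffer="bjqqitqqiizqqi" (len 14), cursors c1@5 c2@10 c4@10 c3@14, authorship ..1.1.2.24.3.3
After op 5 (insert('y')): buffer="bjqqiytqqiiyyzqqiy" (len 18), cursors c1@6 c2@13 c4@13 c3@18, authorship ..1.11.2.2424.3.33
After op 6 (move_right): buffer="bjqqiytqqiiyyzqqiy" (len 18), cursors c1@7 c2@14 c4@14 c3@18, authorship ..1.11.2.2424.3.33
After op 7 (insert('r')): buffer="bjqqiytrqqiiyyzrrqqiyr" (len 22), cursors c1@8 c2@17 c4@17 c3@22, authorship ..1.11.12.2424.243.333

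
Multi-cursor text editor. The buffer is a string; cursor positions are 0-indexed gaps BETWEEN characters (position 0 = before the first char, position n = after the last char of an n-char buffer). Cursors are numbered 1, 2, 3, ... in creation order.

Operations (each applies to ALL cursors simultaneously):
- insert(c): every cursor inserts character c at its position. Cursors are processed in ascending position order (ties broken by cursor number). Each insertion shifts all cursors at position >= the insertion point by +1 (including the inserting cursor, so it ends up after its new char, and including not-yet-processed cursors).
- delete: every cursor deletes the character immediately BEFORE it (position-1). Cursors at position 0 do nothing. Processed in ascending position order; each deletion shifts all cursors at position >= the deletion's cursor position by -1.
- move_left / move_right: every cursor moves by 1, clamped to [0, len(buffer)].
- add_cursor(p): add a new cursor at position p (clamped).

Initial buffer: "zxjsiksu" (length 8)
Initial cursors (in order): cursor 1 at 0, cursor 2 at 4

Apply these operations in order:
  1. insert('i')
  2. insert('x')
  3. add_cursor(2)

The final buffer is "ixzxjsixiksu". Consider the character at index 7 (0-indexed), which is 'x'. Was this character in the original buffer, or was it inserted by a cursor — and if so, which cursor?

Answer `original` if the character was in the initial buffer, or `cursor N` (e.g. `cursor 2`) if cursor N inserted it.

After op 1 (insert('i')): buffer="izxjsiiksu" (len 10), cursors c1@1 c2@6, authorship 1....2....
After op 2 (insert('x')): buffer="ixzxjsixiksu" (len 12), cursors c1@2 c2@8, authorship 11....22....
After op 3 (add_cursor(2)): buffer="ixzxjsixiksu" (len 12), cursors c1@2 c3@2 c2@8, authorship 11....22....
Authorship (.=original, N=cursor N): 1 1 . . . . 2 2 . . . .
Index 7: author = 2

Answer: cursor 2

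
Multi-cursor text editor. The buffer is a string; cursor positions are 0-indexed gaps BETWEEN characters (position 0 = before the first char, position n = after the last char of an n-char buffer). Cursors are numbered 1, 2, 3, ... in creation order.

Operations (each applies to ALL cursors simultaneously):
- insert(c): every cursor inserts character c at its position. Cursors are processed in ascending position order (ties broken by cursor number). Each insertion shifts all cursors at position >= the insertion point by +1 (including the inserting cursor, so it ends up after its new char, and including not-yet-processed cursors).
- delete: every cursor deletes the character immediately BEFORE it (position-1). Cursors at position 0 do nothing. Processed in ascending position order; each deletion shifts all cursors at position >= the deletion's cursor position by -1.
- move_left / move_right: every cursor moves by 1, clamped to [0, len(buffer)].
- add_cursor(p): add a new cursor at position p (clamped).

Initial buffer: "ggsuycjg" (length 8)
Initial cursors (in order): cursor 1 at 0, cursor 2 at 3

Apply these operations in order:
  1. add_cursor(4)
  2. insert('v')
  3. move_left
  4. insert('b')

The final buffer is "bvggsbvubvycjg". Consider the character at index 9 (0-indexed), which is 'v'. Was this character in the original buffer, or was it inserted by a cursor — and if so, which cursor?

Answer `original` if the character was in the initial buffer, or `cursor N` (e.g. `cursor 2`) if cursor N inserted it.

Answer: cursor 3

Derivation:
After op 1 (add_cursor(4)): buffer="ggsuycjg" (len 8), cursors c1@0 c2@3 c3@4, authorship ........
After op 2 (insert('v')): buffer="vggsvuvycjg" (len 11), cursors c1@1 c2@5 c3@7, authorship 1...2.3....
After op 3 (move_left): buffer="vggsvuvycjg" (len 11), cursors c1@0 c2@4 c3@6, authorship 1...2.3....
After op 4 (insert('b')): buffer="bvggsbvubvycjg" (len 14), cursors c1@1 c2@6 c3@9, authorship 11...22.33....
Authorship (.=original, N=cursor N): 1 1 . . . 2 2 . 3 3 . . . .
Index 9: author = 3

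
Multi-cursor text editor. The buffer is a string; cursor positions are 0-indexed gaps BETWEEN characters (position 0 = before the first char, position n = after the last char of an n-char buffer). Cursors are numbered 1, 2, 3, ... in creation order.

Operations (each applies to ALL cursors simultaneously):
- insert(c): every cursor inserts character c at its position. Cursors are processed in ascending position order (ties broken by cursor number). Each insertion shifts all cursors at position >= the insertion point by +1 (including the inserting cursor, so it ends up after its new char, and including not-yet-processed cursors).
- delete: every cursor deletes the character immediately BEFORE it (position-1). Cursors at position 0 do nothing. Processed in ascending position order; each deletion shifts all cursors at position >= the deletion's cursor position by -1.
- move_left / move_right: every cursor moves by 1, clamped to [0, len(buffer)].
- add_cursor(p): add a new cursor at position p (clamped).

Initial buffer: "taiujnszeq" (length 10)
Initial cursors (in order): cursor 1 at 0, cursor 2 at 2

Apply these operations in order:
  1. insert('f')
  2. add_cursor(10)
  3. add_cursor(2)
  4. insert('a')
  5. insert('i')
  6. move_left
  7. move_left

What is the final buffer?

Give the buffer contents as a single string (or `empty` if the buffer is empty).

Answer: faitaiafaiiujnszaieq

Derivation:
After op 1 (insert('f')): buffer="ftafiujnszeq" (len 12), cursors c1@1 c2@4, authorship 1..2........
After op 2 (add_cursor(10)): buffer="ftafiujnszeq" (len 12), cursors c1@1 c2@4 c3@10, authorship 1..2........
After op 3 (add_cursor(2)): buffer="ftafiujnszeq" (len 12), cursors c1@1 c4@2 c2@4 c3@10, authorship 1..2........
After op 4 (insert('a')): buffer="fataafaiujnszaeq" (len 16), cursors c1@2 c4@4 c2@7 c3@14, authorship 11.4.22......3..
After op 5 (insert('i')): buffer="faitaiafaiiujnszaieq" (len 20), cursors c1@3 c4@6 c2@10 c3@18, authorship 111.44.222......33..
After op 6 (move_left): buffer="faitaiafaiiujnszaieq" (len 20), cursors c1@2 c4@5 c2@9 c3@17, authorship 111.44.222......33..
After op 7 (move_left): buffer="faitaiafaiiujnszaieq" (len 20), cursors c1@1 c4@4 c2@8 c3@16, authorship 111.44.222......33..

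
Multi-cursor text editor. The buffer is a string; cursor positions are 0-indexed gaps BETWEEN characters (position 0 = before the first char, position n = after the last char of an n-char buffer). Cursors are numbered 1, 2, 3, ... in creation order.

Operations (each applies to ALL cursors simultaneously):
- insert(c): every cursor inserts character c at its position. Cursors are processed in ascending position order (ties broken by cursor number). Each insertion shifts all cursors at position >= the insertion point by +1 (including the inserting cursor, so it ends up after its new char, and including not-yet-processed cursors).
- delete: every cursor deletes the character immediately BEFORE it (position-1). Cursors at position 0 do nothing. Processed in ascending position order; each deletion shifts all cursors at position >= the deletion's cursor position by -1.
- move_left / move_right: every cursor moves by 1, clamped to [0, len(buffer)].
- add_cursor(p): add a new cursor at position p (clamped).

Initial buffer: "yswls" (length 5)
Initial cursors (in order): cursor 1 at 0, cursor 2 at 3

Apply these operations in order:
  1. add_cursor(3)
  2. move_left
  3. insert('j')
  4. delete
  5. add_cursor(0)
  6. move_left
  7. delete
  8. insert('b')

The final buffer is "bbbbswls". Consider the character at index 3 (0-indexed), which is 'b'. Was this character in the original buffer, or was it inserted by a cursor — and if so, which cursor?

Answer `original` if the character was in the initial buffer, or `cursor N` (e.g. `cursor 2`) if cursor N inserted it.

Answer: cursor 4

Derivation:
After op 1 (add_cursor(3)): buffer="yswls" (len 5), cursors c1@0 c2@3 c3@3, authorship .....
After op 2 (move_left): buffer="yswls" (len 5), cursors c1@0 c2@2 c3@2, authorship .....
After op 3 (insert('j')): buffer="jysjjwls" (len 8), cursors c1@1 c2@5 c3@5, authorship 1..23...
After op 4 (delete): buffer="yswls" (len 5), cursors c1@0 c2@2 c3@2, authorship .....
After op 5 (add_cursor(0)): buffer="yswls" (len 5), cursors c1@0 c4@0 c2@2 c3@2, authorship .....
After op 6 (move_left): buffer="yswls" (len 5), cursors c1@0 c4@0 c2@1 c3@1, authorship .....
After op 7 (delete): buffer="swls" (len 4), cursors c1@0 c2@0 c3@0 c4@0, authorship ....
After op 8 (insert('b')): buffer="bbbbswls" (len 8), cursors c1@4 c2@4 c3@4 c4@4, authorship 1234....
Authorship (.=original, N=cursor N): 1 2 3 4 . . . .
Index 3: author = 4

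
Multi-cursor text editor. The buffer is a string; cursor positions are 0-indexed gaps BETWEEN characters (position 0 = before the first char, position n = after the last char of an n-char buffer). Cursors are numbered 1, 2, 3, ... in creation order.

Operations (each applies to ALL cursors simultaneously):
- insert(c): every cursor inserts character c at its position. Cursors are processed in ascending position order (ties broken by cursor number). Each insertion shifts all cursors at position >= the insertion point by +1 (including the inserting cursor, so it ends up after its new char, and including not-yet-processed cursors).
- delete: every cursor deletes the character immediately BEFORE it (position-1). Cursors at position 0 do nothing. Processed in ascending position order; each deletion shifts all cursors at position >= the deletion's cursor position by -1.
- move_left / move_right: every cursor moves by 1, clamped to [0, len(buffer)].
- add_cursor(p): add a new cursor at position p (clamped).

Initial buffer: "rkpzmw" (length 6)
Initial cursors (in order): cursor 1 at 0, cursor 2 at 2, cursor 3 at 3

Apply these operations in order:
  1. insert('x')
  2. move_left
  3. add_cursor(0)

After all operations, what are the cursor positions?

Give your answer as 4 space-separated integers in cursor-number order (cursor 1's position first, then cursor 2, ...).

Answer: 0 3 5 0

Derivation:
After op 1 (insert('x')): buffer="xrkxpxzmw" (len 9), cursors c1@1 c2@4 c3@6, authorship 1..2.3...
After op 2 (move_left): buffer="xrkxpxzmw" (len 9), cursors c1@0 c2@3 c3@5, authorship 1..2.3...
After op 3 (add_cursor(0)): buffer="xrkxpxzmw" (len 9), cursors c1@0 c4@0 c2@3 c3@5, authorship 1..2.3...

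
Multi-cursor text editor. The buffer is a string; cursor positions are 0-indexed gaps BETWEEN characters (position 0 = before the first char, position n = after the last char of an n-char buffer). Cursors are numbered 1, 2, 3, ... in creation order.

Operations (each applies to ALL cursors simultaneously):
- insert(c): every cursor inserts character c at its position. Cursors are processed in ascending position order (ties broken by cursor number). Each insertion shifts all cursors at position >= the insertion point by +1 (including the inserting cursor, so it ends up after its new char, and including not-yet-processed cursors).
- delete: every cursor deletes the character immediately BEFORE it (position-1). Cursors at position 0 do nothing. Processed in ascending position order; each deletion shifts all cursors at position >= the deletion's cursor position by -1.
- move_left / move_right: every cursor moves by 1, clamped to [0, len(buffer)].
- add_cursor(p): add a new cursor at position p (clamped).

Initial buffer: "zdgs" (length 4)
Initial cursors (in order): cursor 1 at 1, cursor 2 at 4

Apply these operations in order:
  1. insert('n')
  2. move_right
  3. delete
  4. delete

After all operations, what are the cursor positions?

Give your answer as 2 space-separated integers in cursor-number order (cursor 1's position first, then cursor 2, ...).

After op 1 (insert('n')): buffer="zndgsn" (len 6), cursors c1@2 c2@6, authorship .1...2
After op 2 (move_right): buffer="zndgsn" (len 6), cursors c1@3 c2@6, authorship .1...2
After op 3 (delete): buffer="zngs" (len 4), cursors c1@2 c2@4, authorship .1..
After op 4 (delete): buffer="zg" (len 2), cursors c1@1 c2@2, authorship ..

Answer: 1 2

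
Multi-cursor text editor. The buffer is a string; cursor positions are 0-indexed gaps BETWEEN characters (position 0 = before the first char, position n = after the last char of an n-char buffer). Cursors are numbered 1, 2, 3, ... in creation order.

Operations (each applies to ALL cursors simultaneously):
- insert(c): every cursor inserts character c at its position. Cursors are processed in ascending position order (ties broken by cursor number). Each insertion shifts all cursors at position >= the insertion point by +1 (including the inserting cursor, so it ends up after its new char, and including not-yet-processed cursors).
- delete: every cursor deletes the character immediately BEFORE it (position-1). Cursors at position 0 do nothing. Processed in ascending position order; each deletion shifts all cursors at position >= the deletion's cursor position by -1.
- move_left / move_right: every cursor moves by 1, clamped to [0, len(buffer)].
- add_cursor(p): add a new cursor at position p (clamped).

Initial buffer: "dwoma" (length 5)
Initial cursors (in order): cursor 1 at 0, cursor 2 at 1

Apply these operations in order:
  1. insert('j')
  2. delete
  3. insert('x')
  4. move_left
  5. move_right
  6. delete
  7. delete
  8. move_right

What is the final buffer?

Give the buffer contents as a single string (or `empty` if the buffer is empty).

After op 1 (insert('j')): buffer="jdjwoma" (len 7), cursors c1@1 c2@3, authorship 1.2....
After op 2 (delete): buffer="dwoma" (len 5), cursors c1@0 c2@1, authorship .....
After op 3 (insert('x')): buffer="xdxwoma" (len 7), cursors c1@1 c2@3, authorship 1.2....
After op 4 (move_left): buffer="xdxwoma" (len 7), cursors c1@0 c2@2, authorship 1.2....
After op 5 (move_right): buffer="xdxwoma" (len 7), cursors c1@1 c2@3, authorship 1.2....
After op 6 (delete): buffer="dwoma" (len 5), cursors c1@0 c2@1, authorship .....
After op 7 (delete): buffer="woma" (len 4), cursors c1@0 c2@0, authorship ....
After op 8 (move_right): buffer="woma" (len 4), cursors c1@1 c2@1, authorship ....

Answer: woma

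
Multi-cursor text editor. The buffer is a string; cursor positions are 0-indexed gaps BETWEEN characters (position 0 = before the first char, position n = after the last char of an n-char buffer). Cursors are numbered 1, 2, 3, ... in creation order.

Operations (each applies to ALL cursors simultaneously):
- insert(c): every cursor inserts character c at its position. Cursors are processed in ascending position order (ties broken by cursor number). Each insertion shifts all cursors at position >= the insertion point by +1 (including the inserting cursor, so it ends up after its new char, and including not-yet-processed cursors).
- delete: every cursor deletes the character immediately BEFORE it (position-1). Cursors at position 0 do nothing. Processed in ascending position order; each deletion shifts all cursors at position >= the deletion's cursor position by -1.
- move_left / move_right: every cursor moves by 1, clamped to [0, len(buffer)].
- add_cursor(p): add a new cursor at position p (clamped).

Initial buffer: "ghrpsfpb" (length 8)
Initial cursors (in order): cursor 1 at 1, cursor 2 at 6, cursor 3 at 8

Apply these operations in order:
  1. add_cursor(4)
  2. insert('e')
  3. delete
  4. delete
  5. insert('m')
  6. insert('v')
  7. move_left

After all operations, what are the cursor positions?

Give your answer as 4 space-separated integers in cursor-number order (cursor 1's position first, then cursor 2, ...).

After op 1 (add_cursor(4)): buffer="ghrpsfpb" (len 8), cursors c1@1 c4@4 c2@6 c3@8, authorship ........
After op 2 (insert('e')): buffer="gehrpesfepbe" (len 12), cursors c1@2 c4@6 c2@9 c3@12, authorship .1...4..2..3
After op 3 (delete): buffer="ghrpsfpb" (len 8), cursors c1@1 c4@4 c2@6 c3@8, authorship ........
After op 4 (delete): buffer="hrsp" (len 4), cursors c1@0 c4@2 c2@3 c3@4, authorship ....
After op 5 (insert('m')): buffer="mhrmsmpm" (len 8), cursors c1@1 c4@4 c2@6 c3@8, authorship 1..4.2.3
After op 6 (insert('v')): buffer="mvhrmvsmvpmv" (len 12), cursors c1@2 c4@6 c2@9 c3@12, authorship 11..44.22.33
After op 7 (move_left): buffer="mvhrmvsmvpmv" (len 12), cursors c1@1 c4@5 c2@8 c3@11, authorship 11..44.22.33

Answer: 1 8 11 5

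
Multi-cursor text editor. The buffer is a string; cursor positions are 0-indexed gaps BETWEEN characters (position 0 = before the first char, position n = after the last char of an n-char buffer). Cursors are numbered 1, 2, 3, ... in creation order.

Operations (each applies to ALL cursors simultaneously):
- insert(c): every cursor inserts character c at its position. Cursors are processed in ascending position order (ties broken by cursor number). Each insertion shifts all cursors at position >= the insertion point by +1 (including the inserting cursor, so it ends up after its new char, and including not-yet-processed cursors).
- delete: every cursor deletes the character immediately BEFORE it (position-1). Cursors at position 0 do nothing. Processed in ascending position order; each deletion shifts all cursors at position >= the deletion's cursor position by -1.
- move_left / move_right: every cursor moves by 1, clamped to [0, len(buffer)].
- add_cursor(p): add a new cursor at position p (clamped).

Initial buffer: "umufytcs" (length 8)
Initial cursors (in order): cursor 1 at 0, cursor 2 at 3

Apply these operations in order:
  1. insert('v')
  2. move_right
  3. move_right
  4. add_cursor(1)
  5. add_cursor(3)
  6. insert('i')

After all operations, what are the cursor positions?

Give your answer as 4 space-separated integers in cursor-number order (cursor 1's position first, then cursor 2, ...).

Answer: 6 11 2 6

Derivation:
After op 1 (insert('v')): buffer="vumuvfytcs" (len 10), cursors c1@1 c2@5, authorship 1...2.....
After op 2 (move_right): buffer="vumuvfytcs" (len 10), cursors c1@2 c2@6, authorship 1...2.....
After op 3 (move_right): buffer="vumuvfytcs" (len 10), cursors c1@3 c2@7, authorship 1...2.....
After op 4 (add_cursor(1)): buffer="vumuvfytcs" (len 10), cursors c3@1 c1@3 c2@7, authorship 1...2.....
After op 5 (add_cursor(3)): buffer="vumuvfytcs" (len 10), cursors c3@1 c1@3 c4@3 c2@7, authorship 1...2.....
After op 6 (insert('i')): buffer="viumiiuvfyitcs" (len 14), cursors c3@2 c1@6 c4@6 c2@11, authorship 13..14.2..2...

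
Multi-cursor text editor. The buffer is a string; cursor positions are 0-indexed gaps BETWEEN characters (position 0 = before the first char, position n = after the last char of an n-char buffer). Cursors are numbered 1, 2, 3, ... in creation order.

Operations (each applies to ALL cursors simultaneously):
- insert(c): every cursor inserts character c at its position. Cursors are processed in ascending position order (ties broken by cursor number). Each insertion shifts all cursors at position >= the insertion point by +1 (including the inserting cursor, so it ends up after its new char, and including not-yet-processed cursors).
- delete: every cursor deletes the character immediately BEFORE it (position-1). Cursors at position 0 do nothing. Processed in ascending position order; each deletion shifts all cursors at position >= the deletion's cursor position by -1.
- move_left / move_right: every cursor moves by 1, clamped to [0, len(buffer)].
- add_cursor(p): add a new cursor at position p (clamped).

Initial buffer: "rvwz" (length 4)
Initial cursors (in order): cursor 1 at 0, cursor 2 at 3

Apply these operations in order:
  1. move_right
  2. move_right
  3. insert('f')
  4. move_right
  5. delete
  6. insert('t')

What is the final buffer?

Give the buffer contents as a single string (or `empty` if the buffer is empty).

After op 1 (move_right): buffer="rvwz" (len 4), cursors c1@1 c2@4, authorship ....
After op 2 (move_right): buffer="rvwz" (len 4), cursors c1@2 c2@4, authorship ....
After op 3 (insert('f')): buffer="rvfwzf" (len 6), cursors c1@3 c2@6, authorship ..1..2
After op 4 (move_right): buffer="rvfwzf" (len 6), cursors c1@4 c2@6, authorship ..1..2
After op 5 (delete): buffer="rvfz" (len 4), cursors c1@3 c2@4, authorship ..1.
After op 6 (insert('t')): buffer="rvftzt" (len 6), cursors c1@4 c2@6, authorship ..11.2

Answer: rvftzt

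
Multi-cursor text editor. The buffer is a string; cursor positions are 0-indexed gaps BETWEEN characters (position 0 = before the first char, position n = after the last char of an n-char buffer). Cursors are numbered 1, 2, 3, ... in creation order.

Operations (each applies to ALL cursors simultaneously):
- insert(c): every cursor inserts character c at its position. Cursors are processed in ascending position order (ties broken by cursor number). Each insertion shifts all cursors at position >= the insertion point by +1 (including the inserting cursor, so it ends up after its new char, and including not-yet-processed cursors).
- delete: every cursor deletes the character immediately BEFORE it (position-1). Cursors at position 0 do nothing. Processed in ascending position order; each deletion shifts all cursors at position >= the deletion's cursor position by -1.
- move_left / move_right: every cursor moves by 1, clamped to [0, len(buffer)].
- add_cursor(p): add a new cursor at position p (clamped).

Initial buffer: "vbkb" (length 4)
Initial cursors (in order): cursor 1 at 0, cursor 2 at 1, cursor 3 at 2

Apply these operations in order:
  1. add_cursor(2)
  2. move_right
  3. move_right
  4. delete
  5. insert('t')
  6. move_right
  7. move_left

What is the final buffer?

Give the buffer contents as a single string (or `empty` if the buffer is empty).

After op 1 (add_cursor(2)): buffer="vbkb" (len 4), cursors c1@0 c2@1 c3@2 c4@2, authorship ....
After op 2 (move_right): buffer="vbkb" (len 4), cursors c1@1 c2@2 c3@3 c4@3, authorship ....
After op 3 (move_right): buffer="vbkb" (len 4), cursors c1@2 c2@3 c3@4 c4@4, authorship ....
After op 4 (delete): buffer="" (len 0), cursors c1@0 c2@0 c3@0 c4@0, authorship 
After op 5 (insert('t')): buffer="tttt" (len 4), cursors c1@4 c2@4 c3@4 c4@4, authorship 1234
After op 6 (move_right): buffer="tttt" (len 4), cursors c1@4 c2@4 c3@4 c4@4, authorship 1234
After op 7 (move_left): buffer="tttt" (len 4), cursors c1@3 c2@3 c3@3 c4@3, authorship 1234

Answer: tttt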